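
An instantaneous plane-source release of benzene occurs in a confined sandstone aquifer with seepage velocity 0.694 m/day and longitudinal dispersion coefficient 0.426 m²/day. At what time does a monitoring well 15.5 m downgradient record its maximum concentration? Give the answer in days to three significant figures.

21.5 days

For the 1D instantaneous-source solution, setting ∂C/∂t = 0 at fixed x gives v²t² + 2Dt − x² = 0, so t = (√(D² + v²x²) − D)/v².
√(D² + v²x²) = √(0.426² + 0.694² × 15.5²) = 10.77; v² = 0.481636.
t = (10.77 − 0.426)/0.481636 = 21.5 days (vs. the pure-advection estimate x/v = 22.3 d).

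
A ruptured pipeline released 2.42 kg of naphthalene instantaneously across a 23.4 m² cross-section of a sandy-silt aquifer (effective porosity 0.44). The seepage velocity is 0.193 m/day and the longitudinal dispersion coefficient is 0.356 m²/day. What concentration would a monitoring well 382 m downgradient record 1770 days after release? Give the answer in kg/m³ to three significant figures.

0.00138 kg/m³

For an instantaneous plane source, C(x,t) = M/(n_e·A·√(4πDt)) · exp(−(x−vt)²/(4Dt)), with n_e·A the pore (flow) area.
Plume center vt = 0.193 × 1770 = 341.61 m, so the well at 382 m is 40.39 m downgradient of the peak.
√(4πDt) = 88.98 m, giving peak height M/(n_e·A·√(4πDt)) = 2.42/(0.44 × 23.4 × 88.98) = 0.002642 kg/m³.
(x−vt)²/(4Dt) = (40.39)²/(4 × 0.356 × 1770) = 0.6472; exp(−0.6472) = 0.5235.
C = 0.002642 × 0.5235 = 0.00138 kg/m³.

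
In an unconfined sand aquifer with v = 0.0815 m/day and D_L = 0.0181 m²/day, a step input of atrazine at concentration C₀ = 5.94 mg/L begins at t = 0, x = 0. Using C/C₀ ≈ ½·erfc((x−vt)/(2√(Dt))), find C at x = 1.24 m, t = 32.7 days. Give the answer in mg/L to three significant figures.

5.37 mg/L

For a continuous step input, C/C₀ ≈ ½·erfc((x−vt)/(2√(Dt))).
vt = 0.0815 × 32.7 = 2.66505 m and 2√(Dt) = 2√(0.0181 × 32.7) = 1.539 m.
Argument (x−vt)/(2√(Dt)) = (1.24 − 2.66505)/1.539 = -0.9260; ½·erfc(-0.9260) = 0.9048.
C = 5.94 × 0.9048 = 5.37 mg/L.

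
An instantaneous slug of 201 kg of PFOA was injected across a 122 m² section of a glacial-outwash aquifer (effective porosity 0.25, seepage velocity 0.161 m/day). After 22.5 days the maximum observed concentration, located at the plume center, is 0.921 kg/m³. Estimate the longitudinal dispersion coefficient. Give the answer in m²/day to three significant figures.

At the plume center C_max = M/(n_e·A·√(4πDt)), so D = M²/(4πt·(n_e·A·C_max)²).
n_e·A·C_max = 0.25 × 122 × 0.921 = 28.09 kg/m.
D = 201²/(4π × 22.5 × 28.09²) = 0.181 m²/day.

0.181 m²/day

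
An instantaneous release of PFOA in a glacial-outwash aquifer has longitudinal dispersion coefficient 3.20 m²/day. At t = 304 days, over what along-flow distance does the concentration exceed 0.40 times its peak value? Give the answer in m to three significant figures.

The plume is Gaussian with σ = √(2Dt) = √(2 × 3.20 × 304) = 44.11 m.
C/C_peak = exp(−Δx²/(2σ²)) = 0.40 ⇒ Δx = σ·√(−2 ln 0.40) = 44.11 × 1.354 = 59.72 m.
Width = 2Δx = 119 m.

119 m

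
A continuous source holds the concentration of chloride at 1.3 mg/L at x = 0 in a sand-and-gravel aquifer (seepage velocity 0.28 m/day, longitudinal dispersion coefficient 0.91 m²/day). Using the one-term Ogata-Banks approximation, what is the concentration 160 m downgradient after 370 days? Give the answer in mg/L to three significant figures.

0.0193 mg/L

For a continuous step input, C/C₀ ≈ ½·erfc((x−vt)/(2√(Dt))).
vt = 0.28 × 370 = 103.6 m and 2√(Dt) = 2√(0.91 × 370) = 36.70 m.
Argument (x−vt)/(2√(Dt)) = (160 − 103.6)/36.70 = 1.537; ½·erfc(1.537) = 0.01487.
C = 1.3 × 0.01487 = 0.0193 mg/L.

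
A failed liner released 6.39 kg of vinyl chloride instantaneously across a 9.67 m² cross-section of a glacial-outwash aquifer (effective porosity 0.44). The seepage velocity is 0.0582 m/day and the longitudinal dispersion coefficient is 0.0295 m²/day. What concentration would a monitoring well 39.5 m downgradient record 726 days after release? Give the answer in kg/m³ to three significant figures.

For an instantaneous plane source, C(x,t) = M/(n_e·A·√(4πDt)) · exp(−(x−vt)²/(4Dt)), with n_e·A the pore (flow) area.
Plume center vt = 0.0582 × 726 = 42.2532 m, so the well at 39.5 m is 2.7532 m upgradient of the peak.
√(4πDt) = 16.41 m, giving peak height M/(n_e·A·√(4πDt)) = 6.39/(0.44 × 9.67 × 16.41) = 0.09152 kg/m³.
(x−vt)²/(4Dt) = (-2.7532)²/(4 × 0.0295 × 726) = 0.08848; exp(−0.08848) = 0.9153.
C = 0.09152 × 0.9153 = 0.0838 kg/m³.

0.0838 kg/m³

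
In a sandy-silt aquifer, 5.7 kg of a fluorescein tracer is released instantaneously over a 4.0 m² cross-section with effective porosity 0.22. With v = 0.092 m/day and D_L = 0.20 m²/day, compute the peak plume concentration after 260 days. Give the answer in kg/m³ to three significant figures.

0.253 kg/m³

The peak of an instantaneous 1D plume sits at x = vt; there the Gaussian factor is 1 and C_max = M/(n_e·A·√(4πDt)), where n_e·A is the pore area the mass is dissolved in.
√(4πDt) = √(4π × 0.20 × 260) = 25.56 m, so C_max = 5.7/(0.22 × 4.0 × 25.56) = 0.253 kg/m³.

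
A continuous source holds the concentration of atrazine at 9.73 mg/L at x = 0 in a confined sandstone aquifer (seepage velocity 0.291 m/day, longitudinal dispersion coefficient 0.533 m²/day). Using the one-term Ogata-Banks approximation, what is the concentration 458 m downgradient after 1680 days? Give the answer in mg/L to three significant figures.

For a continuous step input, C/C₀ ≈ ½·erfc((x−vt)/(2√(Dt))).
vt = 0.291 × 1680 = 488.88 m and 2√(Dt) = 2√(0.533 × 1680) = 59.85 m.
Argument (x−vt)/(2√(Dt)) = (458 − 488.88)/59.85 = -0.5160; ½·erfc(-0.5160) = 0.7672.
C = 9.73 × 0.7672 = 7.46 mg/L.

7.46 mg/L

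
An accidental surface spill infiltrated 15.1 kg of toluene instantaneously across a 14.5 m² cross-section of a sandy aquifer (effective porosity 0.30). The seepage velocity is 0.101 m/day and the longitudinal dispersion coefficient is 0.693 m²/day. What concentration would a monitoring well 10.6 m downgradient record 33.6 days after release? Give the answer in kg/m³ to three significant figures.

For an instantaneous plane source, C(x,t) = M/(n_e·A·√(4πDt)) · exp(−(x−vt)²/(4Dt)), with n_e·A the pore (flow) area.
Plume center vt = 0.101 × 33.6 = 3.3936 m, so the well at 10.6 m is 7.2064 m downgradient of the peak.
√(4πDt) = 17.11 m, giving peak height M/(n_e·A·√(4πDt)) = 15.1/(0.30 × 14.5 × 17.11) = 0.2029 kg/m³.
(x−vt)²/(4Dt) = (7.2064)²/(4 × 0.693 × 33.6) = 0.5576; exp(−0.5576) = 0.5726.
C = 0.2029 × 0.5726 = 0.116 kg/m³.

0.116 kg/m³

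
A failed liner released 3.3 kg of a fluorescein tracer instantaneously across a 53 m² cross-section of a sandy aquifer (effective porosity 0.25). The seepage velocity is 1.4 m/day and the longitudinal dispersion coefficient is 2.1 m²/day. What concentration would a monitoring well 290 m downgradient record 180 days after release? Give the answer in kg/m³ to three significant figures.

For an instantaneous plane source, C(x,t) = M/(n_e·A·√(4πDt)) · exp(−(x−vt)²/(4Dt)), with n_e·A the pore (flow) area.
Plume center vt = 1.4 × 180 = 252 m, so the well at 290 m is 38 m downgradient of the peak.
√(4πDt) = 68.92 m, giving peak height M/(n_e·A·√(4πDt)) = 3.3/(0.25 × 53 × 68.92) = 0.003614 kg/m³.
(x−vt)²/(4Dt) = (38)²/(4 × 2.1 × 180) = 0.9550; exp(−0.9550) = 0.3848.
C = 0.003614 × 0.3848 = 0.00139 kg/m³.

0.00139 kg/m³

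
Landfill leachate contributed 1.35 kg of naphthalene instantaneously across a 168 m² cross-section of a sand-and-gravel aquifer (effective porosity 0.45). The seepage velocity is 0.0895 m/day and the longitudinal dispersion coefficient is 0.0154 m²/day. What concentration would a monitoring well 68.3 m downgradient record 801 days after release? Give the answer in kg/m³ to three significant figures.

For an instantaneous plane source, C(x,t) = M/(n_e·A·√(4πDt)) · exp(−(x−vt)²/(4Dt)), with n_e·A the pore (flow) area.
Plume center vt = 0.0895 × 801 = 71.6895 m, so the well at 68.3 m is 3.3895 m upgradient of the peak.
√(4πDt) = 12.45 m, giving peak height M/(n_e·A·√(4πDt)) = 1.35/(0.45 × 168 × 12.45) = 0.001434 kg/m³.
(x−vt)²/(4Dt) = (-3.3895)²/(4 × 0.0154 × 801) = 0.2328; exp(−0.2328) = 0.7923.
C = 0.001434 × 0.7923 = 0.00114 kg/m³.

0.00114 kg/m³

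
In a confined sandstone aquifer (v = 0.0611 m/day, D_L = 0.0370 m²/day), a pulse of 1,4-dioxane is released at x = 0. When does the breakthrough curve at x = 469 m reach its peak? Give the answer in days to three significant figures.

For the 1D instantaneous-source solution, setting ∂C/∂t = 0 at fixed x gives v²t² + 2Dt − x² = 0, so t = (√(D² + v²x²) − D)/v².
√(D² + v²x²) = √(0.0370² + 0.0611² × 469²) = 28.66; v² = 0.00373321.
t = (28.66 − 0.0370)/0.00373321 = 7670 days (vs. the pure-advection estimate x/v = 7680 d).

7670 days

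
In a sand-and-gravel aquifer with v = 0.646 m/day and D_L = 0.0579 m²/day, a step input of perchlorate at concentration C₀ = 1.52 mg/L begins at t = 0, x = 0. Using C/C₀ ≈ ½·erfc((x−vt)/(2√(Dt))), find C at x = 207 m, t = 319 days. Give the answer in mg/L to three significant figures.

0.668 mg/L

For a continuous step input, C/C₀ ≈ ½·erfc((x−vt)/(2√(Dt))).
vt = 0.646 × 319 = 206.074 m and 2√(Dt) = 2√(0.0579 × 319) = 8.595 m.
Argument (x−vt)/(2√(Dt)) = (207 − 206.074)/8.595 = 0.1077; ½·erfc(0.1077) = 0.4395.
C = 1.52 × 0.4395 = 0.668 mg/L.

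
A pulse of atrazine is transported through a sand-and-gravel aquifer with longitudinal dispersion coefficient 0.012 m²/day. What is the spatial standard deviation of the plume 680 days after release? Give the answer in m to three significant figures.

Dispersive spreading gives a Gaussian with σ² = 2Dt; advection only shifts the center.
σ = √(2 × 0.012 × 680) = 4.04 m.

4.04 m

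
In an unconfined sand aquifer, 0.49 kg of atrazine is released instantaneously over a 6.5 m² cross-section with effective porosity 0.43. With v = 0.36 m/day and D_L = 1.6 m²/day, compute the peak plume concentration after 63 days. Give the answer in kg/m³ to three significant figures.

0.00493 kg/m³

The peak of an instantaneous 1D plume sits at x = vt; there the Gaussian factor is 1 and C_max = M/(n_e·A·√(4πDt)), where n_e·A is the pore area the mass is dissolved in.
√(4πDt) = √(4π × 1.6 × 63) = 35.59 m, so C_max = 0.49/(0.43 × 6.5 × 35.59) = 0.00493 kg/m³.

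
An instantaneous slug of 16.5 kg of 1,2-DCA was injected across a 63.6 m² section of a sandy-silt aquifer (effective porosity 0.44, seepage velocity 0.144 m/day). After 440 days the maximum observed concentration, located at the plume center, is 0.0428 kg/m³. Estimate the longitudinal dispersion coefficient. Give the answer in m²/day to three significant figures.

At the plume center C_max = M/(n_e·A·√(4πDt)), so D = M²/(4πt·(n_e·A·C_max)²).
n_e·A·C_max = 0.44 × 63.6 × 0.0428 = 1.198 kg/m.
D = 16.5²/(4π × 440 × 1.198²) = 0.0343 m²/day.

0.0343 m²/day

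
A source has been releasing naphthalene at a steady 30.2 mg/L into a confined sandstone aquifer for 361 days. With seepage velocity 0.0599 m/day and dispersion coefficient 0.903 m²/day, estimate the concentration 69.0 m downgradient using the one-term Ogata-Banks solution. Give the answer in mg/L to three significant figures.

For a continuous step input, C/C₀ ≈ ½·erfc((x−vt)/(2√(Dt))).
vt = 0.0599 × 361 = 21.6239 m and 2√(Dt) = 2√(0.903 × 361) = 36.11 m.
Argument (x−vt)/(2√(Dt)) = (69.0 − 21.6239)/36.11 = 1.312; ½·erfc(1.312) = 0.03177.
C = 30.2 × 0.03177 = 0.959 mg/L.

0.959 mg/L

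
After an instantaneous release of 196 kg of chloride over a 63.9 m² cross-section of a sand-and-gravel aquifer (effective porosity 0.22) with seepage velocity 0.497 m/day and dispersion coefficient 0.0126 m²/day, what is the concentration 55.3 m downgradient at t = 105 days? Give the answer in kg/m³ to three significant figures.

For an instantaneous plane source, C(x,t) = M/(n_e·A·√(4πDt)) · exp(−(x−vt)²/(4Dt)), with n_e·A the pore (flow) area.
Plume center vt = 0.497 × 105 = 52.185 m, so the well at 55.3 m is 3.115 m downgradient of the peak.
√(4πDt) = 4.077 m, giving peak height M/(n_e·A·√(4πDt)) = 196/(0.22 × 63.9 × 4.077) = 3.420 kg/m³.
(x−vt)²/(4Dt) = (3.115)²/(4 × 0.0126 × 105) = 1.834; exp(−1.834) = 0.1598.
C = 3.420 × 0.1598 = 0.547 kg/m³.

0.547 kg/m³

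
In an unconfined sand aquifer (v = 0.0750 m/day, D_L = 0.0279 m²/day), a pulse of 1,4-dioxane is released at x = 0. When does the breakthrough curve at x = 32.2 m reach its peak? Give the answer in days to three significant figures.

424 days

For the 1D instantaneous-source solution, setting ∂C/∂t = 0 at fixed x gives v²t² + 2Dt − x² = 0, so t = (√(D² + v²x²) − D)/v².
√(D² + v²x²) = √(0.0279² + 0.0750² × 32.2²) = 2.415; v² = 0.005625.
t = (2.415 − 0.0279)/0.005625 = 424 days (vs. the pure-advection estimate x/v = 429 d).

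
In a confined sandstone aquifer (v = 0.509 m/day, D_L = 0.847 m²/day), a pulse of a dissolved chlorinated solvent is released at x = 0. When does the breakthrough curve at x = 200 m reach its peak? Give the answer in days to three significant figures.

For the 1D instantaneous-source solution, setting ∂C/∂t = 0 at fixed x gives v²t² + 2Dt − x² = 0, so t = (√(D² + v²x²) − D)/v².
√(D² + v²x²) = √(0.847² + 0.509² × 200²) = 101.8; v² = 0.259081.
t = (101.8 − 0.847)/0.259081 = 390 days (vs. the pure-advection estimate x/v = 393 d).

390 days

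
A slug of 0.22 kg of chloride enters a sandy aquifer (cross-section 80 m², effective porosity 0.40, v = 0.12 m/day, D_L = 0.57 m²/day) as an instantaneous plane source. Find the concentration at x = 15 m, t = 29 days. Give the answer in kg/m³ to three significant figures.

For an instantaneous plane source, C(x,t) = M/(n_e·A·√(4πDt)) · exp(−(x−vt)²/(4Dt)), with n_e·A the pore (flow) area.
Plume center vt = 0.12 × 29 = 3.48 m, so the well at 15 m is 11.52 m downgradient of the peak.
√(4πDt) = 14.41 m, giving peak height M/(n_e·A·√(4πDt)) = 0.22/(0.40 × 80 × 14.41) = 0.0004771 kg/m³.
(x−vt)²/(4Dt) = (11.52)²/(4 × 0.57 × 29) = 2.007; exp(−2.007) = 0.1344.
C = 0.0004771 × 0.1344 = 6.41e-05 kg/m³.

6.41e-05 kg/m³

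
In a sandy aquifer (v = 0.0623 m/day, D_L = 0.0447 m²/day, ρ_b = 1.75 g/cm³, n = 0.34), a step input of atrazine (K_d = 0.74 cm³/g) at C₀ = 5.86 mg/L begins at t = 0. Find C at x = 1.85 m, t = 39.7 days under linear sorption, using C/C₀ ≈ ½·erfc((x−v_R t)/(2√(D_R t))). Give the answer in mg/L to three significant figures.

0.352 mg/L

Retardation factor R = 1 + ρ_b·K_d/n = 1 + 1.75 × 0.74/0.34 = 4.809.
Sorption retards both mechanisms: v_R = v/R = 0.01295 m/day, D_R = D/R = 0.009295 m²/day.
v_R·t = 0.01295 × 39.7 = 0.514115 m; 2√(D_R t) = 1.215 m; argument = (1.85 − 0.514115)/1.215 = 1.099.
C = C₀ × ½·erfc(1.099) = 5.86 × 0.06007 = 0.352 mg/L.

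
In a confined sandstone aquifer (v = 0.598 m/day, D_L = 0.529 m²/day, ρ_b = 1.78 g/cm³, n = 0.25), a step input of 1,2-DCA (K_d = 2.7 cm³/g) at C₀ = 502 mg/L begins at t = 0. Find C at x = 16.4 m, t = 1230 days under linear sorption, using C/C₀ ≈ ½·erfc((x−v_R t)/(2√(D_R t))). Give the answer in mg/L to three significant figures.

Retardation factor R = 1 + ρ_b·K_d/n = 1 + 1.78 × 2.7/0.25 = 20.22.
Sorption retards both mechanisms: v_R = v/R = 0.02957 m/day, D_R = D/R = 0.02616 m²/day.
v_R·t = 0.02957 × 1230 = 36.3711 m; 2√(D_R t) = 11.34 m; argument = (16.4 − 36.3711)/11.34 = -1.761.
C = C₀ × ½·erfc(-1.761) = 502 × 0.9936 = 499 mg/L.

499 mg/L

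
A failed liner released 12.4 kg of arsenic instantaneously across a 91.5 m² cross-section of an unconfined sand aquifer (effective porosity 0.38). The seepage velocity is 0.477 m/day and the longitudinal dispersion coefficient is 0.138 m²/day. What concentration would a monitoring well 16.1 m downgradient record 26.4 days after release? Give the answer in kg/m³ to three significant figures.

0.0227 kg/m³

For an instantaneous plane source, C(x,t) = M/(n_e·A·√(4πDt)) · exp(−(x−vt)²/(4Dt)), with n_e·A the pore (flow) area.
Plume center vt = 0.477 × 26.4 = 12.5928 m, so the well at 16.1 m is 3.5072 m downgradient of the peak.
√(4πDt) = 6.766 m, giving peak height M/(n_e·A·√(4πDt)) = 12.4/(0.38 × 91.5 × 6.766) = 0.05271 kg/m³.
(x−vt)²/(4Dt) = (3.5072)²/(4 × 0.138 × 26.4) = 0.8441; exp(−0.8441) = 0.4299.
C = 0.05271 × 0.4299 = 0.0227 kg/m³.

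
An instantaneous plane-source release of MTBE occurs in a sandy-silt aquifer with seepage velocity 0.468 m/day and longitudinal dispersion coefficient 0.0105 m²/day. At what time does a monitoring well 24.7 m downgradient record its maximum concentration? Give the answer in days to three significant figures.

For the 1D instantaneous-source solution, setting ∂C/∂t = 0 at fixed x gives v²t² + 2Dt − x² = 0, so t = (√(D² + v²x²) − D)/v².
√(D² + v²x²) = √(0.0105² + 0.468² × 24.7²) = 11.56; v² = 0.219024.
t = (11.56 − 0.0105)/0.219024 = 52.7 days (vs. the pure-advection estimate x/v = 52.8 d).

52.7 days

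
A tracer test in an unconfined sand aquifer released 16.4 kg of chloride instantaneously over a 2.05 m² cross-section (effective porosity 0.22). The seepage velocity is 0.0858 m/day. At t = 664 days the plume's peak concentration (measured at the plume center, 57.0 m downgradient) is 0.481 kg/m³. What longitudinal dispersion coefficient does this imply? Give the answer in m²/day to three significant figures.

At the plume center C_max = M/(n_e·A·√(4πDt)), so D = M²/(4πt·(n_e·A·C_max)²).
n_e·A·C_max = 0.22 × 2.05 × 0.481 = 0.2169 kg/m.
D = 16.4²/(4π × 664 × 0.2169²) = 0.685 m²/day.

0.685 m²/day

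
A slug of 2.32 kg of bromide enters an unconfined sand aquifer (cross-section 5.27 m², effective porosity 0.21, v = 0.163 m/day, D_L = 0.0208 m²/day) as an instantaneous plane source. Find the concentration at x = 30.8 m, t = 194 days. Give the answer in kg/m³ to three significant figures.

0.282 kg/m³

For an instantaneous plane source, C(x,t) = M/(n_e·A·√(4πDt)) · exp(−(x−vt)²/(4Dt)), with n_e·A the pore (flow) area.
Plume center vt = 0.163 × 194 = 31.622 m, so the well at 30.8 m is 0.822 m upgradient of the peak.
√(4πDt) = 7.121 m, giving peak height M/(n_e·A·√(4πDt)) = 2.32/(0.21 × 5.27 × 7.121) = 0.2944 kg/m³.
(x−vt)²/(4Dt) = (-0.822)²/(4 × 0.0208 × 194) = 0.04186; exp(−0.04186) = 0.9590.
C = 0.2944 × 0.9590 = 0.282 kg/m³.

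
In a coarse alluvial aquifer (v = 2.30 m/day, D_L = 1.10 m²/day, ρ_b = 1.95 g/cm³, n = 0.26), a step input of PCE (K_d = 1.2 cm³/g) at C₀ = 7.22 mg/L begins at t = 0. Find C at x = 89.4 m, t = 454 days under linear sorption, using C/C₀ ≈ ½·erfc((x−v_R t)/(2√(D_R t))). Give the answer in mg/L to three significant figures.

6.74 mg/L

Retardation factor R = 1 + ρ_b·K_d/n = 1 + 1.95 × 1.2/0.26 = 10.00.
Sorption retards both mechanisms: v_R = v/R = 0.2300 m/day, D_R = D/R = 0.1100 m²/day.
v_R·t = 0.2300 × 454 = 104.42 m; 2√(D_R t) = 14.13 m; argument = (89.4 − 104.42)/14.13 = -1.063.
C = C₀ × ½·erfc(-1.063) = 7.22 × 0.9336 = 6.74 mg/L.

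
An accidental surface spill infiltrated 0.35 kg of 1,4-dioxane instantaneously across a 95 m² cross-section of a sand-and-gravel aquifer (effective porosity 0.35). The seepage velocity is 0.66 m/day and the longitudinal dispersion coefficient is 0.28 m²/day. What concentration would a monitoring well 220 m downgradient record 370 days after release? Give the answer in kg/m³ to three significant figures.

For an instantaneous plane source, C(x,t) = M/(n_e·A·√(4πDt)) · exp(−(x−vt)²/(4Dt)), with n_e·A the pore (flow) area.
Plume center vt = 0.66 × 370 = 244.2 m, so the well at 220 m is 24.2 m upgradient of the peak.
√(4πDt) = 36.08 m, giving peak height M/(n_e·A·√(4πDt)) = 0.35/(0.35 × 95 × 36.08) = 0.0002917 kg/m³.
(x−vt)²/(4Dt) = (-24.2)²/(4 × 0.28 × 370) = 1.413; exp(−1.413) = 0.2434.
C = 0.0002917 × 0.2434 = 7.10e-05 kg/m³.

7.10e-05 kg/m³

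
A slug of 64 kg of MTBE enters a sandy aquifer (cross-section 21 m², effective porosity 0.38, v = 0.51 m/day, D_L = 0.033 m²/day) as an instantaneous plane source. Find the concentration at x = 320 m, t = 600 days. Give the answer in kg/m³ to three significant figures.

0.0428 kg/m³

For an instantaneous plane source, C(x,t) = M/(n_e·A·√(4πDt)) · exp(−(x−vt)²/(4Dt)), with n_e·A the pore (flow) area.
Plume center vt = 0.51 × 600 = 306 m, so the well at 320 m is 14 m downgradient of the peak.
√(4πDt) = 15.77 m, giving peak height M/(n_e·A·√(4πDt)) = 64/(0.38 × 21 × 15.77) = 0.5086 kg/m³.
(x−vt)²/(4Dt) = (14)²/(4 × 0.033 × 600) = 2.475; exp(−2.475) = 0.08416.
C = 0.5086 × 0.08416 = 0.0428 kg/m³.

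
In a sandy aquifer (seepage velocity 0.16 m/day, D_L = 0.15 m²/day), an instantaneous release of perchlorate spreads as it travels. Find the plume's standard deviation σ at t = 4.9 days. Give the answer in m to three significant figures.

Dispersive spreading gives a Gaussian with σ² = 2Dt; advection only shifts the center.
σ = √(2 × 0.15 × 4.9) = 1.21 m.

1.21 m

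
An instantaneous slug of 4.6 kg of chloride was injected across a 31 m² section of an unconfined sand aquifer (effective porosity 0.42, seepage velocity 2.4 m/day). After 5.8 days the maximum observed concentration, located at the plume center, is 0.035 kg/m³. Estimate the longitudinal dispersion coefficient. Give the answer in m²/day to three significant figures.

At the plume center C_max = M/(n_e·A·√(4πDt)), so D = M²/(4πt·(n_e·A·C_max)²).
n_e·A·C_max = 0.42 × 31 × 0.035 = 0.4557 kg/m.
D = 4.6²/(4π × 5.8 × 0.4557²) = 1.40 m²/day.

1.40 m²/day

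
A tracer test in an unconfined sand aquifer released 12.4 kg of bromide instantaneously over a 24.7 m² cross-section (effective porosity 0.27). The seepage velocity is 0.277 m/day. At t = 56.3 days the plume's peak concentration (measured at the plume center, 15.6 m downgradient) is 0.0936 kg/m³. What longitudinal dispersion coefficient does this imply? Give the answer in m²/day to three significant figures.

At the plume center C_max = M/(n_e·A·√(4πDt)), so D = M²/(4πt·(n_e·A·C_max)²).
n_e·A·C_max = 0.27 × 24.7 × 0.0936 = 0.6242 kg/m.
D = 12.4²/(4π × 56.3 × 0.6242²) = 0.558 m²/day.

0.558 m²/day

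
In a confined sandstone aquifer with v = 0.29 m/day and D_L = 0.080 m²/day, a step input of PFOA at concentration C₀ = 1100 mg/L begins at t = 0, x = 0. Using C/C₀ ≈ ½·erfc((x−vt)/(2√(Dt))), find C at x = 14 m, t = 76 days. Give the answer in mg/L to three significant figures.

1090 mg/L

For a continuous step input, C/C₀ ≈ ½·erfc((x−vt)/(2√(Dt))).
vt = 0.29 × 76 = 22.04 m and 2√(Dt) = 2√(0.080 × 76) = 4.932 m.
Argument (x−vt)/(2√(Dt)) = (14 − 22.04)/4.932 = -1.630; ½·erfc(-1.630) = 0.9894.
C = 1100 × 0.9894 = 1090 mg/L.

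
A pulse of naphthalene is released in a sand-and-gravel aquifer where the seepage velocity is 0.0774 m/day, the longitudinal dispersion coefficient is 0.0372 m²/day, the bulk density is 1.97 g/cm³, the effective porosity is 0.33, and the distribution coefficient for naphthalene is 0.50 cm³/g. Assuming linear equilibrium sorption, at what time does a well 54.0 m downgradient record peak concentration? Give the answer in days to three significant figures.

2760 days

Retardation factor R = 1 + ρ_b·K_d/n = 1 + 1.97 × 0.50/0.33 = 3.985.
Sorption retards both mechanisms: v_R = v/R = 0.01942 m/day, D_R = D/R = 0.009335 m²/day.
Peak time from v_R²t² + 2D_R t − x² = 0: t = (√(D_R² + v_R²x²) − D_R)/v_R².
√(D_R² + v_R²x²) = √(0.009335² + 0.01942² × 54.0²) = 1.049; v_R² = 0.0003771.
t = (1.049 − 0.009335)/0.0003771 = 2760 days.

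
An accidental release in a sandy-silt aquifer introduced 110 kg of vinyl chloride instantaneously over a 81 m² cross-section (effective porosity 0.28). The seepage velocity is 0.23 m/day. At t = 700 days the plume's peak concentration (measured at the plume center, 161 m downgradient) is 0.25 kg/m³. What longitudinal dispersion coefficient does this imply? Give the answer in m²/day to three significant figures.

0.0428 m²/day

At the plume center C_max = M/(n_e·A·√(4πDt)), so D = M²/(4πt·(n_e·A·C_max)²).
n_e·A·C_max = 0.28 × 81 × 0.25 = 5.670 kg/m.
D = 110²/(4π × 700 × 5.670²) = 0.0428 m²/day.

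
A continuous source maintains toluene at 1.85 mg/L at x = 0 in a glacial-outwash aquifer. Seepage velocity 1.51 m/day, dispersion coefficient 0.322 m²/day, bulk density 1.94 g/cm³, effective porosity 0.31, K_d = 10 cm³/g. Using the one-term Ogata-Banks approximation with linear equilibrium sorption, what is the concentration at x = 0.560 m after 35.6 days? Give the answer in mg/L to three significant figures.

Retardation factor R = 1 + ρ_b·K_d/n = 1 + 1.94 × 10/0.31 = 63.58.
Sorption retards both mechanisms: v_R = v/R = 0.02375 m/day, D_R = D/R = 0.005064 m²/day.
v_R·t = 0.02375 × 35.6 = 0.8455 m; 2√(D_R t) = 0.8492 m; argument = (0.560 − 0.8455)/0.8492 = -0.3362.
C = C₀ × ½·erfc(-0.3362) = 1.85 × 0.6828 = 1.26 mg/L.

1.26 mg/L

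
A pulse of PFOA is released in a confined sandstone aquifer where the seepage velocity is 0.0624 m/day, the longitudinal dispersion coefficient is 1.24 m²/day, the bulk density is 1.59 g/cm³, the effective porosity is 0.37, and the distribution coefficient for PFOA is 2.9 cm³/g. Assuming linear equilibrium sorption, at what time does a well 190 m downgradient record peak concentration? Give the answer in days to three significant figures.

36900 days

Retardation factor R = 1 + ρ_b·K_d/n = 1 + 1.59 × 2.9/0.37 = 13.46.
Sorption retards both mechanisms: v_R = v/R = 0.004636 m/day, D_R = D/R = 0.09212 m²/day.
Peak time from v_R²t² + 2D_R t − x² = 0: t = (√(D_R² + v_R²x²) − D_R)/v_R².
√(D_R² + v_R²x²) = √(0.09212² + 0.004636² × 190²) = 0.8856; v_R² = 2.149e-05.
t = (0.8856 − 0.09212)/2.149e-05 = 36900 days.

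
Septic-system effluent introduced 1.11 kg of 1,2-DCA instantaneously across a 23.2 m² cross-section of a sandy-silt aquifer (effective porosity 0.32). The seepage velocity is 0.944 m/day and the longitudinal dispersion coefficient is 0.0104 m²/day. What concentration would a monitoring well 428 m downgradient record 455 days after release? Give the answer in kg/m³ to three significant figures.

0.0172 kg/m³

For an instantaneous plane source, C(x,t) = M/(n_e·A·√(4πDt)) · exp(−(x−vt)²/(4Dt)), with n_e·A the pore (flow) area.
Plume center vt = 0.944 × 455 = 429.52 m, so the well at 428 m is 1.52 m upgradient of the peak.
√(4πDt) = 7.711 m, giving peak height M/(n_e·A·√(4πDt)) = 1.11/(0.32 × 23.2 × 7.711) = 0.01939 kg/m³.
(x−vt)²/(4Dt) = (-1.52)²/(4 × 0.0104 × 455) = 0.1221; exp(−0.1221) = 0.8851.
C = 0.01939 × 0.8851 = 0.0172 kg/m³.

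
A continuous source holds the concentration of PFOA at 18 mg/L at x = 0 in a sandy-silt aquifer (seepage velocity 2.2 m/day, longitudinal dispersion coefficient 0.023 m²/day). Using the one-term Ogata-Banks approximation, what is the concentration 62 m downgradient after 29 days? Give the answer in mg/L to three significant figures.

16.9 mg/L

For a continuous step input, C/C₀ ≈ ½·erfc((x−vt)/(2√(Dt))).
vt = 2.2 × 29 = 63.8 m and 2√(Dt) = 2√(0.023 × 29) = 1.633 m.
Argument (x−vt)/(2√(Dt)) = (62 − 63.8)/1.633 = -1.102; ½·erfc(-1.102) = 0.9404.
C = 18 × 0.9404 = 16.9 mg/L.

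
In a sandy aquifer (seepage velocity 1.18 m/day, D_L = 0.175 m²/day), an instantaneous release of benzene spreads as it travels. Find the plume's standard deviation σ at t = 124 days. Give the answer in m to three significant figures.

Dispersive spreading gives a Gaussian with σ² = 2Dt; advection only shifts the center.
σ = √(2 × 0.175 × 124) = 6.59 m.

6.59 m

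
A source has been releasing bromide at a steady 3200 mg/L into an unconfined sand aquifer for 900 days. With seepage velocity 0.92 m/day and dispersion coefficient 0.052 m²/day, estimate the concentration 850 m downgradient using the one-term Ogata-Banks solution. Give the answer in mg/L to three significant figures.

36.7 mg/L

For a continuous step input, C/C₀ ≈ ½·erfc((x−vt)/(2√(Dt))).
vt = 0.92 × 900 = 828 m and 2√(Dt) = 2√(0.052 × 900) = 13.68 m.
Argument (x−vt)/(2√(Dt)) = (850 − 828)/13.68 = 1.608; ½·erfc(1.608) = 0.01148.
C = 3200 × 0.01148 = 36.7 mg/L.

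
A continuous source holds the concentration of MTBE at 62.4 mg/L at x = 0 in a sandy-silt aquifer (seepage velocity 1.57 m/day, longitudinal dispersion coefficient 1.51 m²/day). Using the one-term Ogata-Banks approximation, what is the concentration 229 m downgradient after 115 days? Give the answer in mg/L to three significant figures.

For a continuous step input, C/C₀ ≈ ½·erfc((x−vt)/(2√(Dt))).
vt = 1.57 × 115 = 180.55 m and 2√(Dt) = 2√(1.51 × 115) = 26.36 m.
Argument (x−vt)/(2√(Dt)) = (229 − 180.55)/26.36 = 1.838; ½·erfc(1.838) = 0.004670.
C = 62.4 × 0.004670 = 0.291 mg/L.

0.291 mg/L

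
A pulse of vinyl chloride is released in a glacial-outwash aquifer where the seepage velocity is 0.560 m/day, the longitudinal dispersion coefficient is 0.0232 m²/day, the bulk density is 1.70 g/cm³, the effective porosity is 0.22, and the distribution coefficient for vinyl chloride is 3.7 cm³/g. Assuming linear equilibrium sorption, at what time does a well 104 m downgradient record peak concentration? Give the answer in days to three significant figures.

5490 days

Retardation factor R = 1 + ρ_b·K_d/n = 1 + 1.70 × 3.7/0.22 = 29.59.
Sorption retards both mechanisms: v_R = v/R = 0.01893 m/day, D_R = D/R = 0.0007840 m²/day.
Peak time from v_R²t² + 2D_R t − x² = 0: t = (√(D_R² + v_R²x²) − D_R)/v_R².
√(D_R² + v_R²x²) = √(0.0007840² + 0.01893² × 104²) = 1.969; v_R² = 0.0003583.
t = (1.969 − 0.0007840)/0.0003583 = 5490 days.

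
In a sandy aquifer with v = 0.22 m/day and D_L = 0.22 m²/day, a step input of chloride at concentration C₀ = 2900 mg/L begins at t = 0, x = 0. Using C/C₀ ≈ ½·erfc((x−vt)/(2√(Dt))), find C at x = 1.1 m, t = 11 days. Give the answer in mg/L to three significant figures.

2100 mg/L

For a continuous step input, C/C₀ ≈ ½·erfc((x−vt)/(2√(Dt))).
vt = 0.22 × 11 = 2.42 m and 2√(Dt) = 2√(0.22 × 11) = 3.111 m.
Argument (x−vt)/(2√(Dt)) = (1.1 − 2.42)/3.111 = -0.4243; ½·erfc(-0.4243) = 0.7258.
C = 2900 × 0.7258 = 2100 mg/L.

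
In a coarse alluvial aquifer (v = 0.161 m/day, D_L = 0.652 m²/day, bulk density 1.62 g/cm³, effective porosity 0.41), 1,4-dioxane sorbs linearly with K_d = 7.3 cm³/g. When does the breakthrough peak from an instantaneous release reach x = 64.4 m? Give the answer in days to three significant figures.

Retardation factor R = 1 + ρ_b·K_d/n = 1 + 1.62 × 7.3/0.41 = 29.84.
Sorption retards both mechanisms: v_R = v/R = 0.005395 m/day, D_R = D/R = 0.02185 m²/day.
Peak time from v_R²t² + 2D_R t − x² = 0: t = (√(D_R² + v_R²x²) − D_R)/v_R².
√(D_R² + v_R²x²) = √(0.02185² + 0.005395² × 64.4²) = 0.3481; v_R² = 2.911e-05.
t = (0.3481 − 0.02185)/2.911e-05 = 11200 days.

11200 days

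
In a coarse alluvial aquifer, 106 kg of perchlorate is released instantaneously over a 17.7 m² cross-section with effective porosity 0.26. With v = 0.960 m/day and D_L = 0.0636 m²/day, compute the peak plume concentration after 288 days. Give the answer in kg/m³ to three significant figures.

The peak of an instantaneous 1D plume sits at x = vt; there the Gaussian factor is 1 and C_max = M/(n_e·A·√(4πDt)), where n_e·A is the pore area the mass is dissolved in.
√(4πDt) = √(4π × 0.0636 × 288) = 15.17 m, so C_max = 106/(0.26 × 17.7 × 15.17) = 1.52 kg/m³.

1.52 kg/m³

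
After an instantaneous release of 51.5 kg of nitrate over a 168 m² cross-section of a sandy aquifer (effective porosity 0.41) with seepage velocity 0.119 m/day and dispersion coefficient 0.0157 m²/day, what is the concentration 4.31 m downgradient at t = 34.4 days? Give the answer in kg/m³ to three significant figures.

For an instantaneous plane source, C(x,t) = M/(n_e·A·√(4πDt)) · exp(−(x−vt)²/(4Dt)), with n_e·A the pore (flow) area.
Plume center vt = 0.119 × 34.4 = 4.0936 m, so the well at 4.31 m is 0.2164 m downgradient of the peak.
√(4πDt) = 2.605 m, giving peak height M/(n_e·A·√(4πDt)) = 51.5/(0.41 × 168 × 2.605) = 0.2870 kg/m³.
(x−vt)²/(4Dt) = (0.2164)²/(4 × 0.0157 × 34.4) = 0.02168; exp(−0.02168) = 0.9786.
C = 0.2870 × 0.9786 = 0.281 kg/m³.

0.281 kg/m³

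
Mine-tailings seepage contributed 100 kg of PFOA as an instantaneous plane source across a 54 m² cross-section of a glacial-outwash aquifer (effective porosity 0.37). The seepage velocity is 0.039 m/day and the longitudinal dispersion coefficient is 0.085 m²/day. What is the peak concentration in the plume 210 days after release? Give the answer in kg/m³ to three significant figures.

The peak of an instantaneous 1D plume sits at x = vt; there the Gaussian factor is 1 and C_max = M/(n_e·A·√(4πDt)), where n_e·A is the pore area the mass is dissolved in.
√(4πDt) = √(4π × 0.085 × 210) = 14.98 m, so C_max = 100/(0.37 × 54 × 14.98) = 0.334 kg/m³.

0.334 kg/m³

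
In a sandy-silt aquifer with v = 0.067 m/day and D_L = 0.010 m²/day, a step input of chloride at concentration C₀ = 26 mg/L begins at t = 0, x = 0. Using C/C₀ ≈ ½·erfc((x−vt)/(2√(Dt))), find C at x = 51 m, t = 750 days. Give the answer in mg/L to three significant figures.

11.0 mg/L

For a continuous step input, C/C₀ ≈ ½·erfc((x−vt)/(2√(Dt))).
vt = 0.067 × 750 = 50.25 m and 2√(Dt) = 2√(0.010 × 750) = 5.477 m.
Argument (x−vt)/(2√(Dt)) = (51 − 50.25)/5.477 = 0.1369; ½·erfc(0.1369) = 0.4232.
C = 26 × 0.4232 = 11.0 mg/L.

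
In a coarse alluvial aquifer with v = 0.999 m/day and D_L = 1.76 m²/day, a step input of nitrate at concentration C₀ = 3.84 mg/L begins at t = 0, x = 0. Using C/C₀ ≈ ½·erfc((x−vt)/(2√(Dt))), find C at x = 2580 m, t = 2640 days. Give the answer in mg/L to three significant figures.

2.78 mg/L

For a continuous step input, C/C₀ ≈ ½·erfc((x−vt)/(2√(Dt))).
vt = 0.999 × 2640 = 2637.36 m and 2√(Dt) = 2√(1.76 × 2640) = 136.3 m.
Argument (x−vt)/(2√(Dt)) = (2580 − 2637.36)/136.3 = -0.4208; ½·erfc(-0.4208) = 0.7241.
C = 3.84 × 0.7241 = 2.78 mg/L.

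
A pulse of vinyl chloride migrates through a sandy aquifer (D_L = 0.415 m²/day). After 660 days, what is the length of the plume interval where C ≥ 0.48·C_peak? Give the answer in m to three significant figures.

The plume is Gaussian with σ = √(2Dt) = √(2 × 0.415 × 660) = 23.41 m.
C/C_peak = exp(−Δx²/(2σ²)) = 0.48 ⇒ Δx = σ·√(−2 ln 0.48) = 23.41 × 1.212 = 28.37 m.
Width = 2Δx = 56.7 m.

56.7 m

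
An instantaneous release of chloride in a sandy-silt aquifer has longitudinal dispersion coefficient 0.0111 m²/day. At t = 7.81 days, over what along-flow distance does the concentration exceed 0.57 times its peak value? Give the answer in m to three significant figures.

0.883 m

The plume is Gaussian with σ = √(2Dt) = √(2 × 0.0111 × 7.81) = 0.4164 m.
C/C_peak = exp(−Δx²/(2σ²)) = 0.57 ⇒ Δx = σ·√(−2 ln 0.57) = 0.4164 × 1.060 = 0.4414 m.
Width = 2Δx = 0.883 m.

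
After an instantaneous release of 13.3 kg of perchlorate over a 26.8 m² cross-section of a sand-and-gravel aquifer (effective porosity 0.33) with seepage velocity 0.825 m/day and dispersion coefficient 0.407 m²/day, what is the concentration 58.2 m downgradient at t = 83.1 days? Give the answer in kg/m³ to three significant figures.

0.0330 kg/m³

For an instantaneous plane source, C(x,t) = M/(n_e·A·√(4πDt)) · exp(−(x−vt)²/(4Dt)), with n_e·A the pore (flow) area.
Plume center vt = 0.825 × 83.1 = 68.5575 m, so the well at 58.2 m is 10.3575 m upgradient of the peak.
√(4πDt) = 20.62 m, giving peak height M/(n_e·A·√(4πDt)) = 13.3/(0.33 × 26.8 × 20.62) = 0.07293 kg/m³.
(x−vt)²/(4Dt) = (-10.3575)²/(4 × 0.407 × 83.1) = 0.7930; exp(−0.7930) = 0.4525.
C = 0.07293 × 0.4525 = 0.0330 kg/m³.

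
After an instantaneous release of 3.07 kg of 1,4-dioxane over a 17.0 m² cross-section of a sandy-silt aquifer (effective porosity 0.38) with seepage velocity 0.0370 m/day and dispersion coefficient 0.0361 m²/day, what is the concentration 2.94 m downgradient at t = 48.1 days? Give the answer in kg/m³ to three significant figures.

For an instantaneous plane source, C(x,t) = M/(n_e·A·√(4πDt)) · exp(−(x−vt)²/(4Dt)), with n_e·A the pore (flow) area.
Plume center vt = 0.0370 × 48.1 = 1.7797 m, so the well at 2.94 m is 1.1603 m downgradient of the peak.
√(4πDt) = 4.671 m, giving peak height M/(n_e·A·√(4πDt)) = 3.07/(0.38 × 17.0 × 4.671) = 0.1017 kg/m³.
(x−vt)²/(4Dt) = (1.1603)²/(4 × 0.0361 × 48.1) = 0.1938; exp(−0.1938) = 0.8238.
C = 0.1017 × 0.8238 = 0.0838 kg/m³.

0.0838 kg/m³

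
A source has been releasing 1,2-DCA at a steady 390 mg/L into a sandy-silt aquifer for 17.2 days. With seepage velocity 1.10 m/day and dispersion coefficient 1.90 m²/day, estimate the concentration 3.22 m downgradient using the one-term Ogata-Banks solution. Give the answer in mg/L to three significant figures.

For a continuous step input, C/C₀ ≈ ½·erfc((x−vt)/(2√(Dt))).
vt = 1.10 × 17.2 = 18.92 m and 2√(Dt) = 2√(1.90 × 17.2) = 11.43 m.
Argument (x−vt)/(2√(Dt)) = (3.22 − 18.92)/11.43 = -1.374; ½·erfc(-1.374) = 0.9740.
C = 390 × 0.9740 = 380 mg/L.

380 mg/L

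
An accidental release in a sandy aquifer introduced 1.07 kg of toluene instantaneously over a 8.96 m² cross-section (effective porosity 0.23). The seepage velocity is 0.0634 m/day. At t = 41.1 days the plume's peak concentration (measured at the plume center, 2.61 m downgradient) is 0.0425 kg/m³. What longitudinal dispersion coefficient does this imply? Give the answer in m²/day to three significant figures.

At the plume center C_max = M/(n_e·A·√(4πDt)), so D = M²/(4πt·(n_e·A·C_max)²).
n_e·A·C_max = 0.23 × 8.96 × 0.0425 = 0.08758 kg/m.
D = 1.07²/(4π × 41.1 × 0.08758²) = 0.289 m²/day.

0.289 m²/day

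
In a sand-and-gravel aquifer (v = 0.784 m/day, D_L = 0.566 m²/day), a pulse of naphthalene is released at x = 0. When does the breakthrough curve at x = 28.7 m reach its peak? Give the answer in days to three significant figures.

35.7 days

For the 1D instantaneous-source solution, setting ∂C/∂t = 0 at fixed x gives v²t² + 2Dt − x² = 0, so t = (√(D² + v²x²) − D)/v².
√(D² + v²x²) = √(0.566² + 0.784² × 28.7²) = 22.51; v² = 0.614656.
t = (22.51 − 0.566)/0.614656 = 35.7 days (vs. the pure-advection estimate x/v = 36.6 d).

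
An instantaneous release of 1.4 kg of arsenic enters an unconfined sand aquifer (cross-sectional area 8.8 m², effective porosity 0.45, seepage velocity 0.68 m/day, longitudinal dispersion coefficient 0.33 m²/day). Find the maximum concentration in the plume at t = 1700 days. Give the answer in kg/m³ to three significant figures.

The peak of an instantaneous 1D plume sits at x = vt; there the Gaussian factor is 1 and C_max = M/(n_e·A·√(4πDt)), where n_e·A is the pore area the mass is dissolved in.
√(4πDt) = √(4π × 0.33 × 1700) = 83.96 m, so C_max = 1.4/(0.45 × 8.8 × 83.96) = 0.00421 kg/m³.

0.00421 kg/m³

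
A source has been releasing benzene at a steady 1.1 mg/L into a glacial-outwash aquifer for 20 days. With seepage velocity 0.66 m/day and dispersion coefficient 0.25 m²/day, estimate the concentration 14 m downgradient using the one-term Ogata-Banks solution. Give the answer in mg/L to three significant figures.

0.440 mg/L

For a continuous step input, C/C₀ ≈ ½·erfc((x−vt)/(2√(Dt))).
vt = 0.66 × 20 = 13.2 m and 2√(Dt) = 2√(0.25 × 20) = 4.472 m.
Argument (x−vt)/(2√(Dt)) = (14 − 13.2)/4.472 = 0.1789; ½·erfc(0.1789) = 0.4001.
C = 1.1 × 0.4001 = 0.440 mg/L.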